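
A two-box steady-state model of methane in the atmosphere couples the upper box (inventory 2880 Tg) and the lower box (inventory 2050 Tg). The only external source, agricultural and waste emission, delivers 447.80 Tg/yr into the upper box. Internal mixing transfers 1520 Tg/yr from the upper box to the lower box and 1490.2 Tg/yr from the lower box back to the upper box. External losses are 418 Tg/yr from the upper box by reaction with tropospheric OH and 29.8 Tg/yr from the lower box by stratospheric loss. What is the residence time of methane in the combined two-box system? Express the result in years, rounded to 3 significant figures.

11.0 yr

Treat the two boxes together as one reservoir: the mixing fluxes between them are internal recycling, so τ = ΣM / Σ(external losses).
M_total = 2880 + 2050 = 4930.0 Tg.
ΣF_external_out = 418 + 29.8 = 447.80 Tg/yr.
τ = M_total / ΣF_ext = 4930.0 / 447.80 = 11.01 yr.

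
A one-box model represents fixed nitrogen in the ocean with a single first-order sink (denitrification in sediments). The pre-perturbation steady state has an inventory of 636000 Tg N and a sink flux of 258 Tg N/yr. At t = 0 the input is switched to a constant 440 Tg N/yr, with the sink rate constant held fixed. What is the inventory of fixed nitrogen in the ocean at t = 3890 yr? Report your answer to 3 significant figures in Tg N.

τ = M₀/F₀ = 636000/258 = 2465 yr; rate constant k = 1/τ.
New steady state M_∞ = F₁/k = F₁·τ = 440 × 2465 = 1.0847×10^6 Tg N.
M(t) = M_∞ + (M₀ − M_∞)·e^(−t/τ); t/τ = 3890/2465 = 1.578, so e^(−t/τ) = 0.2064.
M(t) = 1.0847×10^6 − 448700 × 0.2064 = 992060 Tg N.

992000 Tg N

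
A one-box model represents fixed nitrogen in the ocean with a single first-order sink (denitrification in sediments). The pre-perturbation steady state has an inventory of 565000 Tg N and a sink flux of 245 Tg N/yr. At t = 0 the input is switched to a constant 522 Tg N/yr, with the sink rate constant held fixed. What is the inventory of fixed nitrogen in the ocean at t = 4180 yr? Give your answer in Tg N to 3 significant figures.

1.10×10^6 Tg N

τ = M₀/F₀ = 565000/245 = 2306 yr; rate constant k = 1/τ.
New steady state M_∞ = F₁/k = F₁·τ = 522 × 2306 = 1.2038×10^6 Tg N.
M(t) = M_∞ + (M₀ − M_∞)·e^(−t/τ); t/τ = 4180/2306 = 1.813, so e^(−t/τ) = 0.1632.
M(t) = 1.2038×10^6 − 638800 × 0.1632 = 1.0995×10^6 Tg N.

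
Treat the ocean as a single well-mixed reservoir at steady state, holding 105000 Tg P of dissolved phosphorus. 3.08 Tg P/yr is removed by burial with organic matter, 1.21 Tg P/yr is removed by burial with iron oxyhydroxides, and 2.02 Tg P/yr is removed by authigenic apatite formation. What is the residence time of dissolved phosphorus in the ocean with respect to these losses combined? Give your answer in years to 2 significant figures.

17000 yr

Total removal = 3.080 + 1.210 + 2.020 = 6.3100 Tg P/yr.
τ = M / ΣF_out = 105000 / 6.3100 = 16640 yr.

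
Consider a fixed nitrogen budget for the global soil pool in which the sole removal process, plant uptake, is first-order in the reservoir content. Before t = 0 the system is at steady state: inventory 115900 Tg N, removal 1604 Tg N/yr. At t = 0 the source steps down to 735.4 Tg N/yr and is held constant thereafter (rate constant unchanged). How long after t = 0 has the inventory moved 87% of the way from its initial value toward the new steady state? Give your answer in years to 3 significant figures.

τ = M₀/F₀ = 115900/1604 = 72.26 yr.
The remaining gap fraction is e^(−t/τ); 87% covered ⇒ e^(−t/τ) = 0.130.
t = −τ ln(0.130) = 72.26 × 2.040 = 147.4 yr.

147 yr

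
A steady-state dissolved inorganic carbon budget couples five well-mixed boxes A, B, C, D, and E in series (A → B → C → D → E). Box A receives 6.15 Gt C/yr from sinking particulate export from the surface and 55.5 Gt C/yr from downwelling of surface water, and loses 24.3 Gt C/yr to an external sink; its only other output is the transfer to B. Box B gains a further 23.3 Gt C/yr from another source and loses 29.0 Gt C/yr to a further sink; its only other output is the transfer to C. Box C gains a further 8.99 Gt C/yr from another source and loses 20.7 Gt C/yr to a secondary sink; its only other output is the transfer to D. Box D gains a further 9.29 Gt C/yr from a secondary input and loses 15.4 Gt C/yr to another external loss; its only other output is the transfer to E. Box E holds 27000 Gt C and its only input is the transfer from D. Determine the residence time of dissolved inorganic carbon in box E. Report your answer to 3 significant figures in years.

1950 yr

Box A: F(A→B) = (6.15 + 55.5) − 24.3 = 37.350 Gt C/yr.
Box B: F(B→C) = (37.350 + 23.3) − 29.0 = 31.650 Gt C/yr.
Box C: F(C→D) = (31.650 + 8.99) − 20.7 = 19.940 Gt C/yr.
Box D: F(D→E) = (19.940 + 9.29) − 15.4 = 13.830 Gt C/yr.
Box E throughput = its input = 13.830 Gt C/yr; τ = 27000 / 13.830 = 1952 yr.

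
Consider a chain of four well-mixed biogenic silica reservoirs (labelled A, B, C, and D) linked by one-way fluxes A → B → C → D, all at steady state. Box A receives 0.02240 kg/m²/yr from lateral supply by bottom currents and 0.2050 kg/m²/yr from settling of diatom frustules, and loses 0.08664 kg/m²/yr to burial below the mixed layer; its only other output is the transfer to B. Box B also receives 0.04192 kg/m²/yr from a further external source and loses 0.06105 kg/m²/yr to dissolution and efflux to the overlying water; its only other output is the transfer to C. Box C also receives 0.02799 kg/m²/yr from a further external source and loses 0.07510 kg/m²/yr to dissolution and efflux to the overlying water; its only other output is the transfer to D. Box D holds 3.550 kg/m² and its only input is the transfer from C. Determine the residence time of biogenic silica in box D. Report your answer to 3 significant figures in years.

47.6 yr

Box A: F(A→B) = (0.02240 + 0.2050) − 0.08664 = 0.14076 kg/m²/yr.
Box B: F(B→C) = (0.14076 + 0.04192) − 0.06105 = 0.12163 kg/m²/yr.
Box C: F(C→D) = (0.12163 + 0.02799) − 0.07510 = 0.074520 kg/m²/yr.
Box D throughput = its input = 0.074520 kg/m²/yr; τ = 3.550 / 0.074520 = 47.64 yr.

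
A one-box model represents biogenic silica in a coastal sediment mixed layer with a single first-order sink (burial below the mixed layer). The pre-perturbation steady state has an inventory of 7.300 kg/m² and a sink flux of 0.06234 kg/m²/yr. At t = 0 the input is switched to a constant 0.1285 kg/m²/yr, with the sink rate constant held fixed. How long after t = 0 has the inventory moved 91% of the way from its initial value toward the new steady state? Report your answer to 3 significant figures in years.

282 yr

τ = M₀/F₀ = 7.300/0.06234 = 117.1 yr.
The remaining gap fraction is e^(−t/τ); 91% covered ⇒ e^(−t/τ) = 0.0900.
t = −τ ln(0.0900) = 117.1 × 2.408 = 282.0 yr.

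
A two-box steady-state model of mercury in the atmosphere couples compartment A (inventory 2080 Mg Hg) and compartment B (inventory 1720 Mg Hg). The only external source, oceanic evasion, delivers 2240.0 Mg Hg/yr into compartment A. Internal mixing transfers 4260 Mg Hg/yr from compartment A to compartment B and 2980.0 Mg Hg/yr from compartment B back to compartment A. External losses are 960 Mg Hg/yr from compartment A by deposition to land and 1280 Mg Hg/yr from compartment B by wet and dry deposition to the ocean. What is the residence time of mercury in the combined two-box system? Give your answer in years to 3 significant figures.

1.70 yr

Residence time in the combined system uses the total inventory and the total *external* removal — internal exchanges between the two boxes cancel.
M_total = 2080 + 1720 = 3800.0 Mg Hg.
ΣF_external_out = 960 + 1280 = 2240.0 Mg Hg/yr.
τ = M_total / ΣF_ext = 3800.0 / 2240.0 = 1.696 yr.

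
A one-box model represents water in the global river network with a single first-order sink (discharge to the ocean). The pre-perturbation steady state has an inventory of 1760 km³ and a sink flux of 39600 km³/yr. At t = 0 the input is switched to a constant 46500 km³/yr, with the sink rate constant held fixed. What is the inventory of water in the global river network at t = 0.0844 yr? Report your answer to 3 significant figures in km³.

The sink rate constant is k = F₀/M₀ = 39600/1760 = 22.50 yr⁻¹.
Solving dM/dt = F₁ − kM with M(0) = M₀ gives M(t) = F₁/k + (M₀ − F₁/k)·e^(−kt).
F₁/k = 46500/22.50 = 2066.7 km³; kt = 22.50 × 0.0844 = 1.899, e^(−kt) = 0.1497.
M(0.0844) = 2066.7 + (1760 − 2066.7) × 0.1497 = 2066.7 − 45.91 = 2020.8 km³.

2020 km³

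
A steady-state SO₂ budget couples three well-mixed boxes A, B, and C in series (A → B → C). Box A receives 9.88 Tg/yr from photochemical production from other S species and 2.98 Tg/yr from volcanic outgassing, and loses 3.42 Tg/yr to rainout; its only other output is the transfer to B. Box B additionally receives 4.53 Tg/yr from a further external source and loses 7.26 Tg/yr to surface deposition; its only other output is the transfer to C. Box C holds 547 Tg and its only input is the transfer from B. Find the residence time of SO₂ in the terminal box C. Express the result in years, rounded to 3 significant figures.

81.5 yr

Box A: F(A→B) = (9.88 + 2.98) − 3.42 = 9.4400 Tg/yr.
Box B: F(B→C) = (9.4400 + 4.53) − 7.26 = 6.7100 Tg/yr.
Box C throughput = its input = 6.7100 Tg/yr; τ = 547 / 6.7100 = 81.52 yr.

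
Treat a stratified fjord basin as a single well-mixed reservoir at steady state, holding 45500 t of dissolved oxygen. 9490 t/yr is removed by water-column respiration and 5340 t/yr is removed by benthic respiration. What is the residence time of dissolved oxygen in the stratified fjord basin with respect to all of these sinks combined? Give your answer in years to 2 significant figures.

Total removal flux = 9490 + 5340 = 14830 t/yr.
τ = M / ΣF_out = 45500 / 14830 = 3.068 yr.

3.1 yr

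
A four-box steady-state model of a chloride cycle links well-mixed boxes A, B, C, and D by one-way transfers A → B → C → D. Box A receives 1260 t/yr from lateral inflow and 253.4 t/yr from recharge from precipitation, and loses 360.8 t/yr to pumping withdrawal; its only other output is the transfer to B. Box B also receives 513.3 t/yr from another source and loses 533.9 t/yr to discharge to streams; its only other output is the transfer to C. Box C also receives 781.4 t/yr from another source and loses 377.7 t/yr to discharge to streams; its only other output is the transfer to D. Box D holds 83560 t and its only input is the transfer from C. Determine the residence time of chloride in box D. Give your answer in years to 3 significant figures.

54.4 yr

Box A: F(A→B) = (1260 + 253.4) − 360.8 = 1152.6 t/yr.
Box B: F(B→C) = (1152.6 + 513.3) − 533.9 = 1132.0 t/yr.
Box C: F(C→D) = (1132.0 + 781.4) − 377.7 = 1535.7 t/yr.
Box D throughput = its input = 1535.7 t/yr; τ = 83560 / 1535.7 = 54.41 yr.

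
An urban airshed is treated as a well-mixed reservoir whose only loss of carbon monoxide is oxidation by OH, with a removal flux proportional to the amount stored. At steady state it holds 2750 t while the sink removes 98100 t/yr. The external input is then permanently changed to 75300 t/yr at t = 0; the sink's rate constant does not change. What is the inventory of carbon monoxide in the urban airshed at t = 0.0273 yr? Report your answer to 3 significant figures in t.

The sink rate constant is k = F₀/M₀ = 98100/2750 = 35.67 yr⁻¹.
Solving dM/dt = F₁ − kM with M(0) = M₀ gives M(t) = F₁/k + (M₀ − F₁/k)·e^(−kt).
F₁/k = 75300/35.67 = 2110.9 t; kt = 35.67 × 0.0273 = 0.9739, e^(−kt) = 0.3776.
M(0.0273) = 2110.9 + (2750 − 2110.9) × 0.3776 = 2110.9 + 241.4 = 2352.2 t.

2350 t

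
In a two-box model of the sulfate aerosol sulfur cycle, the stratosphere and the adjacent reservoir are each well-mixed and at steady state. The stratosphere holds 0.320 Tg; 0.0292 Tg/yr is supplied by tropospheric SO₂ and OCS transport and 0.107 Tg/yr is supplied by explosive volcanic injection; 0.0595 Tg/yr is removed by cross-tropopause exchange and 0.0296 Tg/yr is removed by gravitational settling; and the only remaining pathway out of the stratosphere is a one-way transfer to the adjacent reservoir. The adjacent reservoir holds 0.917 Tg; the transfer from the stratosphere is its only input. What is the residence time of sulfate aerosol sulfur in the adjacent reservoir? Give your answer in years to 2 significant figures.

Balance the stratosphere: ΣF_in = 0.0292 + 0.107 = 0.13620 Tg/yr.
Transfer to the adjacent reservoir = ΣF_in − (0.0595 + 0.0296) = 0.047100 Tg/yr.
At steady state the output of the adjacent reservoir equals its input, 0.047100 Tg/yr.
τ = M / F = 0.917 / 0.047100 = 19.47 yr.

19 yr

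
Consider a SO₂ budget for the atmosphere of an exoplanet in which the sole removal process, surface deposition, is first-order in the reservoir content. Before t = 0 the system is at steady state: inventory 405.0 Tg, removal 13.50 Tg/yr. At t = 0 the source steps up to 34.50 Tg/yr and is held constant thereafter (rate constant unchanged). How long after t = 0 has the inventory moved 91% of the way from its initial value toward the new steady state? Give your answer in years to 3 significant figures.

72.2 yr

τ = M₀/F₀ = 405.0/13.50 = 30.00 yr.
The remaining gap fraction is e^(−t/τ); 91% covered ⇒ e^(−t/τ) = 0.0900.
t = −τ ln(0.0900) = 30.00 × 2.408 = 72.24 yr.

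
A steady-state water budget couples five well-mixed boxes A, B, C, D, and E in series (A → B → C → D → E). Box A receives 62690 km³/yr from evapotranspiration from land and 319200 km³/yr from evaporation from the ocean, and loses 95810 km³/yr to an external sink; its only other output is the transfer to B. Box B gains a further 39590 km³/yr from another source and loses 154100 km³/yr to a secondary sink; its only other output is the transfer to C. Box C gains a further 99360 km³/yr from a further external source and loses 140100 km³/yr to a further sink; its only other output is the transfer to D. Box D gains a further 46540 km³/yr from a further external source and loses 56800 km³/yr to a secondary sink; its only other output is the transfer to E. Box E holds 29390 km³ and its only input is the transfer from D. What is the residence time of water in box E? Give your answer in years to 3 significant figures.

Box A: F(A→B) = (62690 + 319200) − 95810 = 286080 km³/yr.
Box B: F(B→C) = (286080 + 39590) − 154100 = 171570 km³/yr.
Box C: F(C→D) = (171570 + 99360) − 140100 = 130830 km³/yr.
Box D: F(D→E) = (130830 + 46540) − 56800 = 120570 km³/yr.
Box E throughput = its input = 120570 km³/yr; τ = 29390 / 120570 = 0.2438 yr.

0.244 yr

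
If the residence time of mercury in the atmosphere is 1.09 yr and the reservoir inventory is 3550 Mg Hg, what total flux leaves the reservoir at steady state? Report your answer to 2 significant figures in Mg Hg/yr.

F = M / τ = 3550 / 1.09 = 3257 Mg Hg/yr.

3300 Mg Hg/yr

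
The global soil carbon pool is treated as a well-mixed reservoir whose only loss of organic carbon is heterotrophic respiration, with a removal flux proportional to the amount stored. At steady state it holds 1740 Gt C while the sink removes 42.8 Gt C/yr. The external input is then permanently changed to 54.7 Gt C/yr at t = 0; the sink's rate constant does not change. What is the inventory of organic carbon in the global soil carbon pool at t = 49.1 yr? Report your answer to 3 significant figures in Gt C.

τ = M₀/F₀ = 1740/42.8 = 40.65 yr; rate constant k = 1/τ.
New steady state M_∞ = F₁/k = F₁·τ = 54.7 × 40.65 = 2223.8 Gt C.
M(t) = M_∞ + (M₀ − M_∞)·e^(−t/τ); t/τ = 49.1/40.65 = 1.208, so e^(−t/τ) = 0.2989.
M(t) = 2223.8 − 483.8 × 0.2989 = 2079.2 Gt C.

2080 Gt C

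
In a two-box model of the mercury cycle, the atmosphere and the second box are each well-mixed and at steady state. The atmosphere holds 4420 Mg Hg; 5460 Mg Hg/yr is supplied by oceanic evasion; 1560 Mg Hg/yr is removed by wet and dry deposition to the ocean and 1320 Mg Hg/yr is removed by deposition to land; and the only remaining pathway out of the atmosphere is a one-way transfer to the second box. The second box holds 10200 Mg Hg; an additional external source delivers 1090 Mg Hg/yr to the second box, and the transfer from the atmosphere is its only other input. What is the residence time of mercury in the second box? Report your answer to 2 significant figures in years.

Balance the atmosphere: ΣF_in = 5460.0 Mg Hg/yr.
Transfer to the second box = ΣF_in − (1560 + 1320) = 2580.0 Mg Hg/yr.
Total input to the second box = 2580.0 + 1090 = 3670.0 Mg Hg/yr; at steady state this equals its total output.
τ = M / F = 10200 / 3670.0 = 2.779 yr.

2.8 yr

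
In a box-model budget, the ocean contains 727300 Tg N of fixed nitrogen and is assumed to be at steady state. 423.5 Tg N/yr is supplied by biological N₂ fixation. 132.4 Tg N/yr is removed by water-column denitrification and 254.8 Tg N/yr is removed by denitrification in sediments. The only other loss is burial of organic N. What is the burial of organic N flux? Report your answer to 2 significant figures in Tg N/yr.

At steady state ΣF_in = ΣF_out.
ΣF_in = 423.50 Tg N/yr.
Burial of organic N flux = ΣF_in − (132.4 + 254.8) = 423.50 − 387.2 = 36.30 Tg N/yr.

36 Tg N/yr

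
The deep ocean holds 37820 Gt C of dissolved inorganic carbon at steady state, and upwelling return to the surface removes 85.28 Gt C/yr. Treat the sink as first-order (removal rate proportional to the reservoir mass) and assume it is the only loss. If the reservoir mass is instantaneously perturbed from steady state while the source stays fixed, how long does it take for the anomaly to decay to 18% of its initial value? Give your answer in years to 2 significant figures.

For a linear reservoir the anomaly decays as exp(−t/τ) with τ = M/F = 37820/85.28 = 443.5 yr.
exp(−t/τ) = 0.18 ⇒ t = −τ ln(0.18) = 443.5 × 1.715 = 760.5 yr.

760 yr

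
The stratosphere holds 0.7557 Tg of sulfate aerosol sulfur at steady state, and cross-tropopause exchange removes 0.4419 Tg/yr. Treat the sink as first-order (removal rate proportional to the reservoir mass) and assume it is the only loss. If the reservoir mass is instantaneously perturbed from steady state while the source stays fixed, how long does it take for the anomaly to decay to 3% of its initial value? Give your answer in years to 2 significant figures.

6.0 yr

For a linear reservoir the anomaly decays as exp(−t/τ) with τ = M/F = 0.7557/0.4419 = 1.710 yr.
exp(−t/τ) = 0.03 ⇒ t = −τ ln(0.03) = 1.710 × 3.507 = 5.997 yr.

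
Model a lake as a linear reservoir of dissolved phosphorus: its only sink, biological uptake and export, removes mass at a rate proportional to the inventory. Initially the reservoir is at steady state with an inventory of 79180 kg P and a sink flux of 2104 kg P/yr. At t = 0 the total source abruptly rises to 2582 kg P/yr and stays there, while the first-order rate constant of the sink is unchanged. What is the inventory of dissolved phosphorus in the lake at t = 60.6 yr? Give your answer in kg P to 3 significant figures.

Residence time τ = M₀/F₀ = 37.63 yr. The eventual steady state is M_∞ = M₀·(F₁/F₀) = 79180 × 2582/2104 = 97169 kg P.
The anomaly ΔM(t) = M(t) − M_∞ decays as ΔM₀·e^(−t/τ) with ΔM₀ = 79180 − 97169 = −17990 kg P.
At t = 60.6 yr, e^(−t/τ) = e^(−1.610) = 0.1998, so ΔM = −3595 kg P and M = 97169 − 3595 = 93574 kg P.

93600 kg P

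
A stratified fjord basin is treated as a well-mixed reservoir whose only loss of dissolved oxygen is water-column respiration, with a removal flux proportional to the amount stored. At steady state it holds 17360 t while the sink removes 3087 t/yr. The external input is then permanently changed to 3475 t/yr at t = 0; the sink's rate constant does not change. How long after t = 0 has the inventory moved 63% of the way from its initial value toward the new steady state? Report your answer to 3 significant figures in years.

τ = M₀/F₀ = 17360/3087 = 5.624 yr.
The remaining gap fraction is e^(−t/τ); 63% covered ⇒ e^(−t/τ) = 0.370.
t = −τ ln(0.370) = 5.624 × 0.9943 = 5.591 yr.

5.59 yr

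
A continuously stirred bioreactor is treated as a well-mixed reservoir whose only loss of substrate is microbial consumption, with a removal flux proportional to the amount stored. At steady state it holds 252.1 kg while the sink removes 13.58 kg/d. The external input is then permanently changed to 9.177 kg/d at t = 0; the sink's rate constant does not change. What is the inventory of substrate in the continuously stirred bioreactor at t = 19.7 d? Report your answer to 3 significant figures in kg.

199 kg

Residence time τ = M₀/F₀ = 18.56 d. The eventual steady state is M_∞ = M₀·(F₁/F₀) = 252.1 × 9.177/13.58 = 170.36 kg.
The anomaly ΔM(t) = M(t) − M_∞ decays as ΔM₀·e^(−t/τ) with ΔM₀ = 252.1 − 170.36 = 81.74 kg.
At t = 19.7 d, e^(−t/τ) = e^(−1.061) = 0.3460, so ΔM = 28.28 kg and M = 170.36 + 28.28 = 198.65 kg.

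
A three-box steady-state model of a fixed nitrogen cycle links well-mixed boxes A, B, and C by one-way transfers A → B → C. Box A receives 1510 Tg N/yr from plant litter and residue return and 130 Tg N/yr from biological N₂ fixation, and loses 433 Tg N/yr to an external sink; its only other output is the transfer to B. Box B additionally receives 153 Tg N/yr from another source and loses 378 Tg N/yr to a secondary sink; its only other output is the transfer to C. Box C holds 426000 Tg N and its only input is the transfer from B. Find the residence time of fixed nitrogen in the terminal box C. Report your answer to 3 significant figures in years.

434 yr

Box A: F(A→B) = (1510 + 130) − 433 = 1207.0 Tg N/yr.
Box B: F(B→C) = (1207.0 + 153) − 378 = 982.00 Tg N/yr.
Box C throughput = its input = 982.00 Tg N/yr; τ = 426000 / 982.00 = 433.8 yr.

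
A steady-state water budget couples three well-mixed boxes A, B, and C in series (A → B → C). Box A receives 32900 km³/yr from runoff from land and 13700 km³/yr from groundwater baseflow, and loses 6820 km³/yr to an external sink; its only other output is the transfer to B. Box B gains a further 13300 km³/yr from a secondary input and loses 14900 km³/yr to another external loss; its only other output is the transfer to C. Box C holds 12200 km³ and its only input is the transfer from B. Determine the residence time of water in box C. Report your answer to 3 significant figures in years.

0.320 yr

Box A: F(A→B) = (32900 + 13700) − 6820 = 39780 km³/yr.
Box B: F(B→C) = (39780 + 13300) − 14900 = 38180 km³/yr.
Box C throughput = its input = 38180 km³/yr; τ = 12200 / 38180 = 0.3195 yr.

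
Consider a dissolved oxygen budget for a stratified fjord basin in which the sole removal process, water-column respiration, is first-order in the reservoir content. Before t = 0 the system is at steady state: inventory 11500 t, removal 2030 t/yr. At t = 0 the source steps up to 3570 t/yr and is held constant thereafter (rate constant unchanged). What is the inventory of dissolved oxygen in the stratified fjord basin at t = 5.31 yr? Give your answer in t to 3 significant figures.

16800 t

τ = M₀/F₀ = 11500/2030 = 5.665 yr; rate constant k = 1/τ.
New steady state M_∞ = F₁/k = F₁·τ = 3570 × 5.665 = 20224 t.
M(t) = M_∞ + (M₀ − M_∞)·e^(−t/τ); t/τ = 5.31/5.665 = 0.9373, so e^(−t/τ) = 0.3917.
M(t) = 20224 − 8724 × 0.3917 = 16807 t.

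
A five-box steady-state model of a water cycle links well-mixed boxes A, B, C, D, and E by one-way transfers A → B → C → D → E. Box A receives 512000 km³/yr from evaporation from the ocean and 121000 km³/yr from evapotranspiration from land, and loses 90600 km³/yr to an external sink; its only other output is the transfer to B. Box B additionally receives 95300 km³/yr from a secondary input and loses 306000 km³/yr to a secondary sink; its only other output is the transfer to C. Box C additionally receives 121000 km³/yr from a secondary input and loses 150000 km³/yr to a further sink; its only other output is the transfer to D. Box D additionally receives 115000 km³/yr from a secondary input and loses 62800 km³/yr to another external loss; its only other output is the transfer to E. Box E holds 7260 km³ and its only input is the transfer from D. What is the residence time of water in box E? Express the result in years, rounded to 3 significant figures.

0.0205 yr

Box A: F(A→B) = (512000 + 121000) − 90600 = 542400 km³/yr.
Box B: F(B→C) = (542400 + 95300) − 306000 = 331700 km³/yr.
Box C: F(C→D) = (331700 + 121000) − 150000 = 302700 km³/yr.
Box D: F(D→E) = (302700 + 115000) − 62800 = 354900 km³/yr.
Box E throughput = its input = 354900 km³/yr; τ = 7260 / 354900 = 0.02046 yr.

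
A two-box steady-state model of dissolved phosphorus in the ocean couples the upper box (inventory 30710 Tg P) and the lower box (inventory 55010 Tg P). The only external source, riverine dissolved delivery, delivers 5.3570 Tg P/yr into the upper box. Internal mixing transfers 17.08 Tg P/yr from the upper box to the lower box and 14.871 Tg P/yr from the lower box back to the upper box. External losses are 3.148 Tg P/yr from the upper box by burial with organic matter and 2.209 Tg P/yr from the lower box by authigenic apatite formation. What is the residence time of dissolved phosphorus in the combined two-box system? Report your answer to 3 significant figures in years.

16000 yr

For the system as a whole, the A↔B exchange is internal and contributes nothing to the throughput; only the external sinks remove mass.
M_total = 30710 + 55010 = 85720 Tg P.
ΣF_external_out = 3.148 + 2.209 = 5.3570 Tg P/yr.
τ = M_total / ΣF_ext = 85720 / 5.3570 = 16000 yr.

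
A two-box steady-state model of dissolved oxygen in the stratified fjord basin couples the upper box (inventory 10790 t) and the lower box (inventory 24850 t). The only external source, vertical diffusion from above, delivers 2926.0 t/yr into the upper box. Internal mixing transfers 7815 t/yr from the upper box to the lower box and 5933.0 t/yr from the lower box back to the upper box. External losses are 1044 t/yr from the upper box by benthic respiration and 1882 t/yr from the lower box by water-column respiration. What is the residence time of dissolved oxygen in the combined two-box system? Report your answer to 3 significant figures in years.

For the system as a whole, the A↔B exchange is internal and contributes nothing to the throughput; only the external sinks remove mass.
M_total = 10790 + 24850 = 35640 t.
ΣF_external_out = 1044 + 1882 = 2926.0 t/yr.
τ = M_total / ΣF_ext = 35640 / 2926.0 = 12.18 yr.

12.2 yr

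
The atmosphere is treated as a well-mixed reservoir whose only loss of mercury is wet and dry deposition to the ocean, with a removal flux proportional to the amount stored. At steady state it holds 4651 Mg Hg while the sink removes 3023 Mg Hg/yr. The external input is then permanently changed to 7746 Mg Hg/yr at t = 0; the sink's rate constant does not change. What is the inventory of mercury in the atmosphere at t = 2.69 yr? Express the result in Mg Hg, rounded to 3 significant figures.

10700 Mg Hg

τ = M₀/F₀ = 4651/3023 = 1.539 yr; rate constant k = 1/τ.
New steady state M_∞ = F₁/k = F₁·τ = 7746 × 1.539 = 11918 Mg Hg.
M(t) = M_∞ + (M₀ − M_∞)·e^(−t/τ); t/τ = 2.69/1.539 = 1.748, so e^(−t/τ) = 0.1740.
M(t) = 11918 − 7267 × 0.1740 = 10653 Mg Hg.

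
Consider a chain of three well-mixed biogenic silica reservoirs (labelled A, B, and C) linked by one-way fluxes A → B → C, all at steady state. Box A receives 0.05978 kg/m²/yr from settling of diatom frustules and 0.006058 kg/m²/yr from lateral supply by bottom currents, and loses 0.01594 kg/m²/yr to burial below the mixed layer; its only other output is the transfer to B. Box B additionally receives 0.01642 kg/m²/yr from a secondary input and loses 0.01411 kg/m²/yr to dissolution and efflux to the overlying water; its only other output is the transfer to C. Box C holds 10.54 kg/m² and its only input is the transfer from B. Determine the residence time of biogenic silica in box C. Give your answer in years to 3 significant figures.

202 yr

Box A: F(A→B) = (0.05978 + 0.006058) − 0.01594 = 0.049898 kg/m²/yr.
Box B: F(B→C) = (0.049898 + 0.01642) − 0.01411 = 0.052208 kg/m²/yr.
Box C throughput = its input = 0.052208 kg/m²/yr; τ = 10.54 / 0.052208 = 201.9 yr.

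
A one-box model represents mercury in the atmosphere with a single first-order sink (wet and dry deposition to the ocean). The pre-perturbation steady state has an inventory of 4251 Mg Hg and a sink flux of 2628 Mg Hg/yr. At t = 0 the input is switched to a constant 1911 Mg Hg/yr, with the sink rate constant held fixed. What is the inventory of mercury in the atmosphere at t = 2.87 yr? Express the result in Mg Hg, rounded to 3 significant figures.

τ = M₀/F₀ = 4251/2628 = 1.618 yr; rate constant k = 1/τ.
New steady state M_∞ = F₁/k = F₁·τ = 1911 × 1.618 = 3091.2 Mg Hg.
M(t) = M_∞ + (M₀ − M_∞)·e^(−t/τ); t/τ = 2.87/1.618 = 1.774, so e^(−t/τ) = 0.1696.
M(t) = 3091.2 + 1160 × 0.1696 = 3287.9 Mg Hg.

3290 Mg Hg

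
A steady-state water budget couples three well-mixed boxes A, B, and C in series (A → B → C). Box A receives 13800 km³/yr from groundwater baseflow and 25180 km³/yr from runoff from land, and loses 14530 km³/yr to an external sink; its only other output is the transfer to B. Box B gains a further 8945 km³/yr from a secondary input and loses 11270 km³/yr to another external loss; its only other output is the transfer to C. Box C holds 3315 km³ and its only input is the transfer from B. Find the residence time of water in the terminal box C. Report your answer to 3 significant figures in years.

0.150 yr

Box A: F(A→B) = (13800 + 25180) − 14530 = 24450 km³/yr.
Box B: F(B→C) = (24450 + 8945) − 11270 = 22125 km³/yr.
Box C throughput = its input = 22125 km³/yr; τ = 3315 / 22125 = 0.1498 yr.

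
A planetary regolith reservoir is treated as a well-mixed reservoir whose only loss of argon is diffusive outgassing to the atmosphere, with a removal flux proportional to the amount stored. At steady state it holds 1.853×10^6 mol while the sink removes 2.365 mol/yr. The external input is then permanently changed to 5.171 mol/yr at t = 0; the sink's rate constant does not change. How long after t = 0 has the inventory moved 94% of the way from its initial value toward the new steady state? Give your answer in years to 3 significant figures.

2.20×10^6 yr

τ = M₀/F₀ = 1.853×10^6/2.365 = 783500 yr.
The remaining gap fraction is e^(−t/τ); 94% covered ⇒ e^(−t/τ) = 0.0600.
t = −τ ln(0.0600) = 783500 × 2.813 = 2.204×10^6 yr.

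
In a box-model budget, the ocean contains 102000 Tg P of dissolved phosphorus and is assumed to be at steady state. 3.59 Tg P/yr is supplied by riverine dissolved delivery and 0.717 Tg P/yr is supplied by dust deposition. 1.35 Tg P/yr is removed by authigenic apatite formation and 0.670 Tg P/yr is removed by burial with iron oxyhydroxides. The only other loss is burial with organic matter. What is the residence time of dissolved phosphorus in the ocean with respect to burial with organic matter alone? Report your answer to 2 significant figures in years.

45000 yr

At steady state ΣF_in = ΣF_out.
ΣF_in = 3.59 + 0.717 = 4.3070 Tg P/yr.
Burial with organic matter flux = ΣF_in − (1.35 + 0.670) = 4.3070 − 2.020 = 2.287 Tg P/yr.
τ = M / F = 102000 / 2.287 = 44600 yr.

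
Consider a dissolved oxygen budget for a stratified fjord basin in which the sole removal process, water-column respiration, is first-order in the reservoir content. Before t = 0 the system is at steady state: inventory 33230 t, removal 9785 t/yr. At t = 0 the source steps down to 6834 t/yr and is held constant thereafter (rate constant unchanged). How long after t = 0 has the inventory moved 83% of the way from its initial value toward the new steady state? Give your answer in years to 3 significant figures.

6.02 yr

τ = M₀/F₀ = 33230/9785 = 3.396 yr.
The remaining gap fraction is e^(−t/τ); 83% covered ⇒ e^(−t/τ) = 0.170.
t = −τ ln(0.170) = 3.396 × 1.772 = 6.018 yr.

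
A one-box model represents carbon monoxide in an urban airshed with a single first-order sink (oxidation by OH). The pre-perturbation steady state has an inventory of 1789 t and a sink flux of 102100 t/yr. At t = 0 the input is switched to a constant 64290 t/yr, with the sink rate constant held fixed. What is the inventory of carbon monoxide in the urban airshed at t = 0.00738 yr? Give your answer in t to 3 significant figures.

Residence time τ = M₀/F₀ = 0.01752 yr. The eventual steady state is M_∞ = M₀·(F₁/F₀) = 1789 × 64290/102100 = 1126.5 t.
The anomaly ΔM(t) = M(t) − M_∞ decays as ΔM₀·e^(−t/τ) with ΔM₀ = 1789 − 1126.5 = 662.5 t.
At t = 0.00738 yr, e^(−t/τ) = e^(−0.4212) = 0.6563, so ΔM = 434.8 t and M = 1126.5 + 434.8 = 1561.3 t.

1560 t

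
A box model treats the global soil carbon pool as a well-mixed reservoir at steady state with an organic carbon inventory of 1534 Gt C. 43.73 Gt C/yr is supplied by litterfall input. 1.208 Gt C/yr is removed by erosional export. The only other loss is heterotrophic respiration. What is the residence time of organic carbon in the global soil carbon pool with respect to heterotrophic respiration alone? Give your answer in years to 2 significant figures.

36 yr

At steady state ΣF_in = ΣF_out.
ΣF_in = 43.730 Gt C/yr.
Heterotrophic respiration flux = ΣF_in − (1.208) = 43.730 − 1.208 = 42.52 Gt C/yr.
τ = M / F = 1534 / 42.52 = 36.08 yr.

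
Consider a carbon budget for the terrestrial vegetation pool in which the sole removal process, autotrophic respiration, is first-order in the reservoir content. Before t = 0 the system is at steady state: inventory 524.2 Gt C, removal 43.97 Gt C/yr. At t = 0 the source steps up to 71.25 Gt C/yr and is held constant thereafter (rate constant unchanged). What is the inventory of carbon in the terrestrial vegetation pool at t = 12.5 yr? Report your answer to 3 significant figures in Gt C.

735 Gt C

Residence time τ = M₀/F₀ = 11.92 yr. The eventual steady state is M_∞ = M₀·(F₁/F₀) = 524.2 × 71.25/43.97 = 849.43 Gt C.
The anomaly ΔM(t) = M(t) − M_∞ decays as ΔM₀·e^(−t/τ) with ΔM₀ = 524.2 − 849.43 = −325.2 Gt C.
At t = 12.5 yr, e^(−t/τ) = e^(−1.049) = 0.3505, so ΔM = −114.0 Gt C and M = 849.43 − 114.0 = 735.45 Gt C.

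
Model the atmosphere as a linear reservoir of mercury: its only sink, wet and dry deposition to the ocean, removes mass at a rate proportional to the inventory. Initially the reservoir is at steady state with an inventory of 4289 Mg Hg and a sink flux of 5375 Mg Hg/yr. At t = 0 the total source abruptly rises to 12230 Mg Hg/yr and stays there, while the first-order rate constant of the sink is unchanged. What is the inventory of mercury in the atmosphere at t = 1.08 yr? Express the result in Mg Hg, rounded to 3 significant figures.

8350 Mg Hg

The sink rate constant is k = F₀/M₀ = 5375/4289 = 1.253 yr⁻¹.
Solving dM/dt = F₁ − kM with M(0) = M₀ gives M(t) = F₁/k + (M₀ − F₁/k)·e^(−kt).
F₁/k = 12230/1.253 = 9759.0 Mg Hg; kt = 1.253 × 1.08 = 1.353, e^(−kt) = 0.2583.
M(1.08) = 9759.0 + (4289 − 9759.0) × 0.2583 = 9759.0 − 1413 = 8345.8 Mg Hg.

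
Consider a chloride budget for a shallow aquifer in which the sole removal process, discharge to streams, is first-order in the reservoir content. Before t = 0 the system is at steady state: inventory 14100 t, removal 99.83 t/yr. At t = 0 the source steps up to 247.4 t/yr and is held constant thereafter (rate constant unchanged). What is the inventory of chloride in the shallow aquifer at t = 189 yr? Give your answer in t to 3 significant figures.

29500 t

The sink rate constant is k = F₀/M₀ = 99.83/14100 = 0.007080 yr⁻¹.
Solving dM/dt = F₁ − kM with M(0) = M₀ gives M(t) = F₁/k + (M₀ − F₁/k)·e^(−kt).
F₁/k = 247.4/0.007080 = 34943 t; kt = 0.007080 × 189 = 1.338, e^(−kt) = 0.2623.
M(189) = 34943 + (14100 − 34943) × 0.2623 = 34943 − 5468 = 29475 t.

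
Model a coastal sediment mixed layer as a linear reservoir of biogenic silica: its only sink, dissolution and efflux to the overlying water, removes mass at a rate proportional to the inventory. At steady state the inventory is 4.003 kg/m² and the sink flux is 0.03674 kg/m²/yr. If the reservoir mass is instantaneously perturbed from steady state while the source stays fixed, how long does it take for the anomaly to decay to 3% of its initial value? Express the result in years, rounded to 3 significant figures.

For a linear reservoir the anomaly decays as exp(−t/τ) with τ = M/F = 4.003/0.03674 = 109.0 yr.
exp(−t/τ) = 0.03 ⇒ t = −τ ln(0.03) = 109.0 × 3.507 = 382.1 yr.

382 yr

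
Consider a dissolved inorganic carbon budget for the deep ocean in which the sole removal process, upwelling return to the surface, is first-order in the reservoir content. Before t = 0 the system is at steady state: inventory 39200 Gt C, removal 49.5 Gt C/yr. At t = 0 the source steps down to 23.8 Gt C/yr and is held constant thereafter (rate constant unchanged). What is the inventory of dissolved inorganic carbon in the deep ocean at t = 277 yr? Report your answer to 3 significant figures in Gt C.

The sink rate constant is k = F₀/M₀ = 49.5/39200 = 0.001263 yr⁻¹.
Solving dM/dt = F₁ − kM with M(0) = M₀ gives M(t) = F₁/k + (M₀ − F₁/k)·e^(−kt).
F₁/k = 23.8/0.001263 = 18848 Gt C; kt = 0.001263 × 277 = 0.3498, e^(−kt) = 0.7048.
M(277) = 18848 + (39200 − 18848) × 0.7048 = 18848 + 14350 = 33193 Gt C.

33200 Gt C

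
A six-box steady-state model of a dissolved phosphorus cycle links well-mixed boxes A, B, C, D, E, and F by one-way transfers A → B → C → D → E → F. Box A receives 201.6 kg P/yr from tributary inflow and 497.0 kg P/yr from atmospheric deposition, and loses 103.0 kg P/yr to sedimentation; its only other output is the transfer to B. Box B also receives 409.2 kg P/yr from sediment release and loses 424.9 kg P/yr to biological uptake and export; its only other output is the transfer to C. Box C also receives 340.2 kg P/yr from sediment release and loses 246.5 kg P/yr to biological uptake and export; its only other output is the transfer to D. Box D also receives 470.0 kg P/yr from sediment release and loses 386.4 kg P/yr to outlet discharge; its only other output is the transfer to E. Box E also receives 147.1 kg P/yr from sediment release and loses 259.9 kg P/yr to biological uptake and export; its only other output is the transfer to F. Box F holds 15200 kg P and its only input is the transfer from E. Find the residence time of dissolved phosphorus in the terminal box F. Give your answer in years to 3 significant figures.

23.6 yr

Box A: F(A→B) = (201.6 + 497.0) − 103.0 = 595.60 kg P/yr.
Box B: F(B→C) = (595.60 + 409.2) − 424.9 = 579.90 kg P/yr.
Box C: F(C→D) = (579.90 + 340.2) − 246.5 = 673.60 kg P/yr.
Box D: F(D→E) = (673.60 + 470.0) − 386.4 = 757.20 kg P/yr.
Box E: F(E→F) = (757.20 + 147.1) − 259.9 = 644.40 kg P/yr.
Box F throughput = its input = 644.40 kg P/yr; τ = 15200 / 644.40 = 23.59 yr.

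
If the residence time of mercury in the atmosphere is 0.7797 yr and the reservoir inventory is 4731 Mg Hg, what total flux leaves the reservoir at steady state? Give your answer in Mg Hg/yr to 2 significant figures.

6100 Mg Hg/yr

F = M / τ = 4731 / 0.7797 = 6068 Mg Hg/yr.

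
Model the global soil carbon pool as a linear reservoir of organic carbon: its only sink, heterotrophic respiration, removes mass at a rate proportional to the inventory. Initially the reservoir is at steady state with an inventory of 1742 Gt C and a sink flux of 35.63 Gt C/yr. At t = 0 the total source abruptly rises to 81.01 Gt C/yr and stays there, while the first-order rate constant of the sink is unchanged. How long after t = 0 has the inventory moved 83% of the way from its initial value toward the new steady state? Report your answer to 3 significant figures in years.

86.6 yr

τ = M₀/F₀ = 1742/35.63 = 48.89 yr.
The remaining gap fraction is e^(−t/τ); 83% covered ⇒ e^(−t/τ) = 0.170.
t = −τ ln(0.170) = 48.89 × 1.772 = 86.63 yr.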